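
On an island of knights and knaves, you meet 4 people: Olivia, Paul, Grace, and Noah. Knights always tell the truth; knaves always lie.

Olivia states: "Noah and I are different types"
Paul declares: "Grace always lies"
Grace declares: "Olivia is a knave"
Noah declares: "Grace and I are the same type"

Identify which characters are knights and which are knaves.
Olivia is a knave.
Paul is a knave.
Grace is a knight.
Noah is a knave.

Verification:
- Olivia (knave) says "Noah and I are different types" - this is FALSE (a lie) because Olivia is a knave and Noah is a knave.
- Paul (knave) says "Grace always lies" - this is FALSE (a lie) because Grace is a knight.
- Grace (knight) says "Olivia is a knave" - this is TRUE because Olivia is a knave.
- Noah (knave) says "Grace and I are the same type" - this is FALSE (a lie) because Noah is a knave and Grace is a knight.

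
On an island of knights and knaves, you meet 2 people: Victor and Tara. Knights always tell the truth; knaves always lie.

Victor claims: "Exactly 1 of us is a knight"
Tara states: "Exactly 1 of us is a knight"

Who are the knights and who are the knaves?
Victor is a knave.
Tara is a knave.

Verification:
- Victor (knave) says "Exactly 1 of us is a knight" - this is FALSE (a lie) because there are 0 knights.
- Tara (knave) says "Exactly 1 of us is a knight" - this is FALSE (a lie) because there are 0 knights.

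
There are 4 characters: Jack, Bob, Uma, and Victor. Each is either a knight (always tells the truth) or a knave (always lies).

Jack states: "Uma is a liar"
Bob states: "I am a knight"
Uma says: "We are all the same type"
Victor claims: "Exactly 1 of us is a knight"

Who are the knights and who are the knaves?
Jack is a knight.
Bob is a knight.
Uma is a knave.
Victor is a knave.

Verification:
- Jack (knight) says "Uma is a liar" - this is TRUE because Uma is a knave.
- Bob (knight) says "I am a knight" - this is TRUE because Bob is a knight.
- Uma (knave) says "We are all the same type" - this is FALSE (a lie) because Jack and Bob are knights and Uma and Victor are knaves.
- Victor (knave) says "Exactly 1 of us is a knight" - this is FALSE (a lie) because there are 2 knights.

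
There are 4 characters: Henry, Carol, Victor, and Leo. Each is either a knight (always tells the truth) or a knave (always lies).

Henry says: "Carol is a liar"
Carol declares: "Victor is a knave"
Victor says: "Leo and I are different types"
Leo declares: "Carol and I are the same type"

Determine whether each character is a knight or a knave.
Henry is a knave.
Carol is a knight.
Victor is a knave.
Leo is a knave.

Verification:
- Henry (knave) says "Carol is a liar" - this is FALSE (a lie) because Carol is a knight.
- Carol (knight) says "Victor is a knave" - this is TRUE because Victor is a knave.
- Victor (knave) says "Leo and I are different types" - this is FALSE (a lie) because Victor is a knave and Leo is a knave.
- Leo (knave) says "Carol and I are the same type" - this is FALSE (a lie) because Leo is a knave and Carol is a knight.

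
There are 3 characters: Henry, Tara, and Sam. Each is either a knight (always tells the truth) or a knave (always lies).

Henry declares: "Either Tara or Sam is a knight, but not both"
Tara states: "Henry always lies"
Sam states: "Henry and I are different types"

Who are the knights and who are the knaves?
Henry is a knave.
Tara is a knight.
Sam is a knight.

Verification:
- Henry (knave) says "Either Tara or Sam is a knight, but not both" - this is FALSE (a lie) because Tara is a knight and Sam is a knight.
- Tara (knight) says "Henry always lies" - this is TRUE because Henry is a knave.
- Sam (knight) says "Henry and I are different types" - this is TRUE because Sam is a knight and Henry is a knave.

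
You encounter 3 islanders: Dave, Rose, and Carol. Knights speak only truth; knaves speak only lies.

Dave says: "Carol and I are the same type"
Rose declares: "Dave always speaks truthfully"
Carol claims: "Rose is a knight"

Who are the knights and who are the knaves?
Dave is a knight.
Rose is a knight.
Carol is a knight.

Verification:
- Dave (knight) says "Carol and I are the same type" - this is TRUE because Dave is a knight and Carol is a knight.
- Rose (knight) says "Dave always speaks truthfully" - this is TRUE because Dave is a knight.
- Carol (knight) says "Rose is a knight" - this is TRUE because Rose is a knight.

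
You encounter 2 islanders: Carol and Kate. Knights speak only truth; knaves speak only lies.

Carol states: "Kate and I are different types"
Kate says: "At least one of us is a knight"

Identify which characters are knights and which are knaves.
Carol is a knave.
Kate is a knave.

Verification:
- Carol (knave) says "Kate and I are different types" - this is FALSE (a lie) because Carol is a knave and Kate is a knave.
- Kate (knave) says "At least one of us is a knight" - this is FALSE (a lie) because no one is a knight.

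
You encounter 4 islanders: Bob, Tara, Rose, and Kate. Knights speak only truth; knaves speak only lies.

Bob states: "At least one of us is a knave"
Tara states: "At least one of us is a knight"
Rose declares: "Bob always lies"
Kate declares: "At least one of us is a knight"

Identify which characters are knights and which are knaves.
Bob is a knight.
Tara is a knight.
Rose is a knave.
Kate is a knight.

Verification:
- Bob (knight) says "At least one of us is a knave" - this is TRUE because Rose is a knave.
- Tara (knight) says "At least one of us is a knight" - this is TRUE because Bob, Tara, and Kate are knights.
- Rose (knave) says "Bob always lies" - this is FALSE (a lie) because Bob is a knight.
- Kate (knight) says "At least one of us is a knight" - this is TRUE because Bob, Tara, and Kate are knights.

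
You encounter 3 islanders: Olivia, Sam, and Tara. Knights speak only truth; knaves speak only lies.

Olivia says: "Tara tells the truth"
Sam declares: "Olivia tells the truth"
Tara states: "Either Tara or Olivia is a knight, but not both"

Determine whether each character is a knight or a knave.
Olivia is a knave.
Sam is a knave.
Tara is a knave.

Verification:
- Olivia (knave) says "Tara tells the truth" - this is FALSE (a lie) because Tara is a knave.
- Sam (knave) says "Olivia tells the truth" - this is FALSE (a lie) because Olivia is a knave.
- Tara (knave) says "Either Tara or Olivia is a knight, but not both" - this is FALSE (a lie) because Tara is a knave and Olivia is a knave.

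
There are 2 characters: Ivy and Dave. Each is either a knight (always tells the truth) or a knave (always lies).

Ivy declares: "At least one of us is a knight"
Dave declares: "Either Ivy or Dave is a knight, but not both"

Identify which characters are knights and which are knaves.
Ivy is a knave.
Dave is a knave.

Verification:
- Ivy (knave) says "At least one of us is a knight" - this is FALSE (a lie) because no one is a knight.
- Dave (knave) says "Either Ivy or Dave is a knight, but not both" - this is FALSE (a lie) because Ivy is a knave and Dave is a knave.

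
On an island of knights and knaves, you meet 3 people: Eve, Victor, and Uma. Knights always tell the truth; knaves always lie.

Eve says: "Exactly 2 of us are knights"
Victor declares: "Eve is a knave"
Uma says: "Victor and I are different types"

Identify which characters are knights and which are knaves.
Eve is a knight.
Victor is a knave.
Uma is a knight.

Verification:
- Eve (knight) says "Exactly 2 of us are knights" - this is TRUE because there are 2 knights.
- Victor (knave) says "Eve is a knave" - this is FALSE (a lie) because Eve is a knight.
- Uma (knight) says "Victor and I are different types" - this is TRUE because Uma is a knight and Victor is a knave.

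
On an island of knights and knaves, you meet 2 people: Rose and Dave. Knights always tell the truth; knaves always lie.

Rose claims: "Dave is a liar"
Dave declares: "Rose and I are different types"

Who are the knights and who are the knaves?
Rose is a knave.
Dave is a knight.

Verification:
- Rose (knave) says "Dave is a liar" - this is FALSE (a lie) because Dave is a knight.
- Dave (knight) says "Rose and I are different types" - this is TRUE because Dave is a knight and Rose is a knave.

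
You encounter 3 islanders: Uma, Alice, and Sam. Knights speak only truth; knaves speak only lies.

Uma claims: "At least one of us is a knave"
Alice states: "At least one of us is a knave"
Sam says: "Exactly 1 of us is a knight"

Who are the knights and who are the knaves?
Uma is a knight.
Alice is a knight.
Sam is a knave.

Verification:
- Uma (knight) says "At least one of us is a knave" - this is TRUE because Sam is a knave.
- Alice (knight) says "At least one of us is a knave" - this is TRUE because Sam is a knave.
- Sam (knave) says "Exactly 1 of us is a knight" - this is FALSE (a lie) because there are 2 knights.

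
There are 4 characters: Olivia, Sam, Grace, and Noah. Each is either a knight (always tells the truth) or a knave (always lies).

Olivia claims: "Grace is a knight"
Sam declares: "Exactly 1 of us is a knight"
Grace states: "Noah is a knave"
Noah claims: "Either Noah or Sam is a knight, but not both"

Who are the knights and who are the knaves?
Olivia is a knight.
Sam is a knave.
Grace is a knight.
Noah is a knave.

Verification:
- Olivia (knight) says "Grace is a knight" - this is TRUE because Grace is a knight.
- Sam (knave) says "Exactly 1 of us is a knight" - this is FALSE (a lie) because there are 2 knights.
- Grace (knight) says "Noah is a knave" - this is TRUE because Noah is a knave.
- Noah (knave) says "Either Noah or Sam is a knight, but not both" - this is FALSE (a lie) because Noah is a knave and Sam is a knave.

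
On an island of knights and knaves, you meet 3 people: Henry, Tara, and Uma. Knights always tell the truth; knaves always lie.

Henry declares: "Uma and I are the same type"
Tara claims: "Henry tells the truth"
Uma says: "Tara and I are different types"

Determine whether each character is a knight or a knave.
Henry is a knave.
Tara is a knave.
Uma is a knight.

Verification:
- Henry (knave) says "Uma and I are the same type" - this is FALSE (a lie) because Henry is a knave and Uma is a knight.
- Tara (knave) says "Henry tells the truth" - this is FALSE (a lie) because Henry is a knave.
- Uma (knight) says "Tara and I are different types" - this is TRUE because Uma is a knight and Tara is a knave.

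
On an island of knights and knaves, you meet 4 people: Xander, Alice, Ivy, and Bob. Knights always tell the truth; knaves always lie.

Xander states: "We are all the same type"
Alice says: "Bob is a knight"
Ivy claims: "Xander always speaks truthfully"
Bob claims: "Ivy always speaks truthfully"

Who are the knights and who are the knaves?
Xander is a knight.
Alice is a knight.
Ivy is a knight.
Bob is a knight.

Verification:
- Xander (knight) says "We are all the same type" - this is TRUE because Xander, Alice, Ivy, and Bob are knights.
- Alice (knight) says "Bob is a knight" - this is TRUE because Bob is a knight.
- Ivy (knight) says "Xander always speaks truthfully" - this is TRUE because Xander is a knight.
- Bob (knight) says "Ivy always speaks truthfully" - this is TRUE because Ivy is a knight.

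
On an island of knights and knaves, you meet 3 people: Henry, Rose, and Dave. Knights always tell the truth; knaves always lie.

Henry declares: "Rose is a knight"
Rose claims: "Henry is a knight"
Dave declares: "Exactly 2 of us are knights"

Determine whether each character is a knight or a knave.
Henry is a knave.
Rose is a knave.
Dave is a knave.

Verification:
- Henry (knave) says "Rose is a knight" - this is FALSE (a lie) because Rose is a knave.
- Rose (knave) says "Henry is a knight" - this is FALSE (a lie) because Henry is a knave.
- Dave (knave) says "Exactly 2 of us are knights" - this is FALSE (a lie) because there are 0 knights.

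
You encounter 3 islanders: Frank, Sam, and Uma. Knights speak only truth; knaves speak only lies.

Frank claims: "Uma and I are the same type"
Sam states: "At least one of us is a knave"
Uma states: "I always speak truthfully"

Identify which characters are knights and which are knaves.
Frank is a knave.
Sam is a knight.
Uma is a knight.

Verification:
- Frank (knave) says "Uma and I are the same type" - this is FALSE (a lie) because Frank is a knave and Uma is a knight.
- Sam (knight) says "At least one of us is a knave" - this is TRUE because Frank is a knave.
- Uma (knight) says "I always speak truthfully" - this is TRUE because Uma is a knight.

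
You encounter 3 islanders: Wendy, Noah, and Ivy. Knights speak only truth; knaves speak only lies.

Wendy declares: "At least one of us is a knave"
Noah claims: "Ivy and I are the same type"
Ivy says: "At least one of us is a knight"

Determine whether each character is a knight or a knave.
Wendy is a knight.
Noah is a knave.
Ivy is a knight.

Verification:
- Wendy (knight) says "At least one of us is a knave" - this is TRUE because Noah is a knave.
- Noah (knave) says "Ivy and I are the same type" - this is FALSE (a lie) because Noah is a knave and Ivy is a knight.
- Ivy (knight) says "At least one of us is a knight" - this is TRUE because Wendy and Ivy are knights.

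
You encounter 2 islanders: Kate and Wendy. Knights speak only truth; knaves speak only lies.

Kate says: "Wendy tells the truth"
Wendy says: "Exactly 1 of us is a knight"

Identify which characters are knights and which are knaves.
Kate is a knave.
Wendy is a knave.

Verification:
- Kate (knave) says "Wendy tells the truth" - this is FALSE (a lie) because Wendy is a knave.
- Wendy (knave) says "Exactly 1 of us is a knight" - this is FALSE (a lie) because there are 0 knights.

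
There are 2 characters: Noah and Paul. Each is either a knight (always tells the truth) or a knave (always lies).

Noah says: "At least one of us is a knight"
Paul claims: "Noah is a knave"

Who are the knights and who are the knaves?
Noah is a knight.
Paul is a knave.

Verification:
- Noah (knight) says "At least one of us is a knight" - this is TRUE because Noah is a knight.
- Paul (knave) says "Noah is a knave" - this is FALSE (a lie) because Noah is a knight.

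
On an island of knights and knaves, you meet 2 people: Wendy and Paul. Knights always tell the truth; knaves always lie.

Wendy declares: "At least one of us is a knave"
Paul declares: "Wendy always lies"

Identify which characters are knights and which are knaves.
Wendy is a knight.
Paul is a knave.

Verification:
- Wendy (knight) says "At least one of us is a knave" - this is TRUE because Paul is a knave.
- Paul (knave) says "Wendy always lies" - this is FALSE (a lie) because Wendy is a knight.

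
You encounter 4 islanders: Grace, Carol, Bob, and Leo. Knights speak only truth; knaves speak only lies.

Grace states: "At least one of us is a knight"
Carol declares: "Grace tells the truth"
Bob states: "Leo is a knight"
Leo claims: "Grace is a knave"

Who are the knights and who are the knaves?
Grace is a knight.
Carol is a knight.
Bob is a knave.
Leo is a knave.

Verification:
- Grace (knight) says "At least one of us is a knight" - this is TRUE because Grace and Carol are knights.
- Carol (knight) says "Grace tells the truth" - this is TRUE because Grace is a knight.
- Bob (knave) says "Leo is a knight" - this is FALSE (a lie) because Leo is a knave.
- Leo (knave) says "Grace is a knave" - this is FALSE (a lie) because Grace is a knight.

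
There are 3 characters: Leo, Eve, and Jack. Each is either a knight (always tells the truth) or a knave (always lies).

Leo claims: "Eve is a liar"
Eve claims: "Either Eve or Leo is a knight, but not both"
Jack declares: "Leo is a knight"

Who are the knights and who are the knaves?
Leo is a knave.
Eve is a knight.
Jack is a knave.

Verification:
- Leo (knave) says "Eve is a liar" - this is FALSE (a lie) because Eve is a knight.
- Eve (knight) says "Either Eve or Leo is a knight, but not both" - this is TRUE because Eve is a knight and Leo is a knave.
- Jack (knave) says "Leo is a knight" - this is FALSE (a lie) because Leo is a knave.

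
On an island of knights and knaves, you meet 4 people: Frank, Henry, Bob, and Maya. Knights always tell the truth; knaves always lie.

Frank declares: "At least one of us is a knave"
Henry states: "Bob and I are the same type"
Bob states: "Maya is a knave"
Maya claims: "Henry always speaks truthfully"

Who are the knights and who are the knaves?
Frank is a knight.
Henry is a knave.
Bob is a knight.
Maya is a knave.

Verification:
- Frank (knight) says "At least one of us is a knave" - this is TRUE because Henry and Maya are knaves.
- Henry (knave) says "Bob and I are the same type" - this is FALSE (a lie) because Henry is a knave and Bob is a knight.
- Bob (knight) says "Maya is a knave" - this is TRUE because Maya is a knave.
- Maya (knave) says "Henry always speaks truthfully" - this is FALSE (a lie) because Henry is a knave.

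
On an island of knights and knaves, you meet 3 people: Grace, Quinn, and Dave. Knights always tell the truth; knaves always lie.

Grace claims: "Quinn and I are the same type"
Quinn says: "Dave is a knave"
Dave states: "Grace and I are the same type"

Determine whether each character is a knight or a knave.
Grace is a knight.
Quinn is a knight.
Dave is a knave.

Verification:
- Grace (knight) says "Quinn and I are the same type" - this is TRUE because Grace is a knight and Quinn is a knight.
- Quinn (knight) says "Dave is a knave" - this is TRUE because Dave is a knave.
- Dave (knave) says "Grace and I are the same type" - this is FALSE (a lie) because Dave is a knave and Grace is a knight.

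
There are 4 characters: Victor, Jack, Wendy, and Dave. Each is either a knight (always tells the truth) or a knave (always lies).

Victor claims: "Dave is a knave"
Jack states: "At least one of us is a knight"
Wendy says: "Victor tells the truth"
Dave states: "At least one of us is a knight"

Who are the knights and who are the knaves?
Victor is a knave.
Jack is a knight.
Wendy is a knave.
Dave is a knight.

Verification:
- Victor (knave) says "Dave is a knave" - this is FALSE (a lie) because Dave is a knight.
- Jack (knight) says "At least one of us is a knight" - this is TRUE because Jack and Dave are knights.
- Wendy (knave) says "Victor tells the truth" - this is FALSE (a lie) because Victor is a knave.
- Dave (knight) says "At least one of us is a knight" - this is TRUE because Jack and Dave are knights.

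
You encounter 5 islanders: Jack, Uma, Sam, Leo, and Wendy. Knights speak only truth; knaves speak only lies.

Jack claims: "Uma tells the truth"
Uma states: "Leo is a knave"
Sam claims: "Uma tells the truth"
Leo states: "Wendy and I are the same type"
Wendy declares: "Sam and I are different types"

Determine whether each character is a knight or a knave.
Jack is a knave.
Uma is a knave.
Sam is a knave.
Leo is a knight.
Wendy is a knight.

Verification:
- Jack (knave) says "Uma tells the truth" - this is FALSE (a lie) because Uma is a knave.
- Uma (knave) says "Leo is a knave" - this is FALSE (a lie) because Leo is a knight.
- Sam (knave) says "Uma tells the truth" - this is FALSE (a lie) because Uma is a knave.
- Leo (knight) says "Wendy and I are the same type" - this is TRUE because Leo is a knight and Wendy is a knight.
- Wendy (knight) says "Sam and I are different types" - this is TRUE because Wendy is a knight and Sam is a knave.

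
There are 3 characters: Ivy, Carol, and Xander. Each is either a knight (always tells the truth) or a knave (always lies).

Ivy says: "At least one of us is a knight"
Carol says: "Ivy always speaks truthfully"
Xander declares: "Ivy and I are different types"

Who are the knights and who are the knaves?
Ivy is a knave.
Carol is a knave.
Xander is a knave.

Verification:
- Ivy (knave) says "At least one of us is a knight" - this is FALSE (a lie) because no one is a knight.
- Carol (knave) says "Ivy always speaks truthfully" - this is FALSE (a lie) because Ivy is a knave.
- Xander (knave) says "Ivy and I are different types" - this is FALSE (a lie) because Xander is a knave and Ivy is a knave.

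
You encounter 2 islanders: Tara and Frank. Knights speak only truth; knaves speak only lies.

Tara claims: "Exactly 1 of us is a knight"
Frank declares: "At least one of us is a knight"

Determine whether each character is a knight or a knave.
Tara is a knave.
Frank is a knave.

Verification:
- Tara (knave) says "Exactly 1 of us is a knight" - this is FALSE (a lie) because there are 0 knights.
- Frank (knave) says "At least one of us is a knight" - this is FALSE (a lie) because no one is a knight.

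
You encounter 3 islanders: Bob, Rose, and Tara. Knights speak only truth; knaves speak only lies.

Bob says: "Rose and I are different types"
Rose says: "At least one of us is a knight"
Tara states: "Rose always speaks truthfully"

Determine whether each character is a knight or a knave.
Bob is a knave.
Rose is a knave.
Tara is a knave.

Verification:
- Bob (knave) says "Rose and I are different types" - this is FALSE (a lie) because Bob is a knave and Rose is a knave.
- Rose (knave) says "At least one of us is a knight" - this is FALSE (a lie) because no one is a knight.
- Tara (knave) says "Rose always speaks truthfully" - this is FALSE (a lie) because Rose is a knave.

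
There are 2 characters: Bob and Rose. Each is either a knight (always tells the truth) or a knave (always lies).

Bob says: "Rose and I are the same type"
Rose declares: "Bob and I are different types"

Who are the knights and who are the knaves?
Bob is a knave.
Rose is a knight.

Verification:
- Bob (knave) says "Rose and I are the same type" - this is FALSE (a lie) because Bob is a knave and Rose is a knight.
- Rose (knight) says "Bob and I are different types" - this is TRUE because Rose is a knight and Bob is a knave.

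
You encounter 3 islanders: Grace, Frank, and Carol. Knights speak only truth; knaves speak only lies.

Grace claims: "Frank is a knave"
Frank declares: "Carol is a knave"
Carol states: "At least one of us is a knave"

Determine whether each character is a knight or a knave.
Grace is a knight.
Frank is a knave.
Carol is a knight.

Verification:
- Grace (knight) says "Frank is a knave" - this is TRUE because Frank is a knave.
- Frank (knave) says "Carol is a knave" - this is FALSE (a lie) because Carol is a knight.
- Carol (knight) says "At least one of us is a knave" - this is TRUE because Frank is a knave.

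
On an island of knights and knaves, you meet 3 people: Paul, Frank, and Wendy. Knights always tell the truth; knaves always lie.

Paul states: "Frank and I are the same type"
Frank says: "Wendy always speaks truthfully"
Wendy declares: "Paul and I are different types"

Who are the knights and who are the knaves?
Paul is a knave.
Frank is a knight.
Wendy is a knight.

Verification:
- Paul (knave) says "Frank and I are the same type" - this is FALSE (a lie) because Paul is a knave and Frank is a knight.
- Frank (knight) says "Wendy always speaks truthfully" - this is TRUE because Wendy is a knight.
- Wendy (knight) says "Paul and I are different types" - this is TRUE because Wendy is a knight and Paul is a knave.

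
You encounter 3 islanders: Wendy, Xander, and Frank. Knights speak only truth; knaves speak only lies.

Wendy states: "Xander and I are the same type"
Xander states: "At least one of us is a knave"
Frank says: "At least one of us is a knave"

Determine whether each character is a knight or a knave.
Wendy is a knave.
Xander is a knight.
Frank is a knight.

Verification:
- Wendy (knave) says "Xander and I are the same type" - this is FALSE (a lie) because Wendy is a knave and Xander is a knight.
- Xander (knight) says "At least one of us is a knave" - this is TRUE because Wendy is a knave.
- Frank (knight) says "At least one of us is a knave" - this is TRUE because Wendy is a knave.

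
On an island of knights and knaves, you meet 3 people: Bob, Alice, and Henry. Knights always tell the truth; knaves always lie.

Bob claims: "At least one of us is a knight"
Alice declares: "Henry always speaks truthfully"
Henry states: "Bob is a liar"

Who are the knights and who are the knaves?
Bob is a knight.
Alice is a knave.
Henry is a knave.

Verification:
- Bob (knight) says "At least one of us is a knight" - this is TRUE because Bob is a knight.
- Alice (knave) says "Henry always speaks truthfully" - this is FALSE (a lie) because Henry is a knave.
- Henry (knave) says "Bob is a liar" - this is FALSE (a lie) because Bob is a knight.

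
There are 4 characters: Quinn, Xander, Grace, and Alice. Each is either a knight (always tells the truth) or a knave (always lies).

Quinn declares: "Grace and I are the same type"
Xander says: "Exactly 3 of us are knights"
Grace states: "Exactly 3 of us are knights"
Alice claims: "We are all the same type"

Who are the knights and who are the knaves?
Quinn is a knight.
Xander is a knight.
Grace is a knight.
Alice is a knave.

Verification:
- Quinn (knight) says "Grace and I are the same type" - this is TRUE because Quinn is a knight and Grace is a knight.
- Xander (knight) says "Exactly 3 of us are knights" - this is TRUE because there are 3 knights.
- Grace (knight) says "Exactly 3 of us are knights" - this is TRUE because there are 3 knights.
- Alice (knave) says "We are all the same type" - this is FALSE (a lie) because Quinn, Xander, and Grace are knights and Alice is a knave.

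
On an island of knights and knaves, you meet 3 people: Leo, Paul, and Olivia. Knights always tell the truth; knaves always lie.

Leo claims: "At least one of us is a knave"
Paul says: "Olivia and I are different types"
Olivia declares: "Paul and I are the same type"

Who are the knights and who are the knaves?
Leo is a knight.
Paul is a knight.
Olivia is a knave.

Verification:
- Leo (knight) says "At least one of us is a knave" - this is TRUE because Olivia is a knave.
- Paul (knight) says "Olivia and I are different types" - this is TRUE because Paul is a knight and Olivia is a knave.
- Olivia (knave) says "Paul and I are the same type" - this is FALSE (a lie) because Olivia is a knave and Paul is a knight.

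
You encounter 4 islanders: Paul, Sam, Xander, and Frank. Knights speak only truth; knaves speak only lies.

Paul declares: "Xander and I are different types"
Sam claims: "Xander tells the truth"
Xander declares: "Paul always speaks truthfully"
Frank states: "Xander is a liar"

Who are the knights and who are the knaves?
Paul is a knave.
Sam is a knave.
Xander is a knave.
Frank is a knight.

Verification:
- Paul (knave) says "Xander and I are different types" - this is FALSE (a lie) because Paul is a knave and Xander is a knave.
- Sam (knave) says "Xander tells the truth" - this is FALSE (a lie) because Xander is a knave.
- Xander (knave) says "Paul always speaks truthfully" - this is FALSE (a lie) because Paul is a knave.
- Frank (knight) says "Xander is a liar" - this is TRUE because Xander is a knave.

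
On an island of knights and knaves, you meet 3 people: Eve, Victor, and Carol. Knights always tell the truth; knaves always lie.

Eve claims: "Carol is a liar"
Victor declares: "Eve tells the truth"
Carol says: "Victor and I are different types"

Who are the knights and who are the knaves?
Eve is a knave.
Victor is a knave.
Carol is a knight.

Verification:
- Eve (knave) says "Carol is a liar" - this is FALSE (a lie) because Carol is a knight.
- Victor (knave) says "Eve tells the truth" - this is FALSE (a lie) because Eve is a knave.
- Carol (knight) says "Victor and I are different types" - this is TRUE because Carol is a knight and Victor is a knave.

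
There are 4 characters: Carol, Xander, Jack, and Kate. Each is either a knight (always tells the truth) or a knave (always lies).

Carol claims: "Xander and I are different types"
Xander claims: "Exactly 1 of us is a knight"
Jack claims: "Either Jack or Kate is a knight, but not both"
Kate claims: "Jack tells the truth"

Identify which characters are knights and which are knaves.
Carol is a knave.
Xander is a knave.
Jack is a knave.
Kate is a knave.

Verification:
- Carol (knave) says "Xander and I are different types" - this is FALSE (a lie) because Carol is a knave and Xander is a knave.
- Xander (knave) says "Exactly 1 of us is a knight" - this is FALSE (a lie) because there are 0 knights.
- Jack (knave) says "Either Jack or Kate is a knight, but not both" - this is FALSE (a lie) because Jack is a knave and Kate is a knave.
- Kate (knave) says "Jack tells the truth" - this is FALSE (a lie) because Jack is a knave.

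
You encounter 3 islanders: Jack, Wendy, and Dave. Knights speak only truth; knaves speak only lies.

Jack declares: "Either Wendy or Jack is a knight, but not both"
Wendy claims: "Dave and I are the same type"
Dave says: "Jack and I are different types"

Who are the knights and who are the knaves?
Jack is a knave.
Wendy is a knave.
Dave is a knight.

Verification:
- Jack (knave) says "Either Wendy or Jack is a knight, but not both" - this is FALSE (a lie) because Wendy is a knave and Jack is a knave.
- Wendy (knave) says "Dave and I are the same type" - this is FALSE (a lie) because Wendy is a knave and Dave is a knight.
- Dave (knight) says "Jack and I are different types" - this is TRUE because Dave is a knight and Jack is a knave.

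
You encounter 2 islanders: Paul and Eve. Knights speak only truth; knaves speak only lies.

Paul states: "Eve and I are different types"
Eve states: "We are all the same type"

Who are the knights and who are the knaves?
Paul is a knight.
Eve is a knave.

Verification:
- Paul (knight) says "Eve and I are different types" - this is TRUE because Paul is a knight and Eve is a knave.
- Eve (knave) says "We are all the same type" - this is FALSE (a lie) because Paul is a knight and Eve is a knave.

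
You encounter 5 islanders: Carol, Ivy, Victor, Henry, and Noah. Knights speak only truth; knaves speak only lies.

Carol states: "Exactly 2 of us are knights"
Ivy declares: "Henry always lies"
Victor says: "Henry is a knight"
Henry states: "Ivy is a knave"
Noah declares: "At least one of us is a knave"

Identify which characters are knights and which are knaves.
Carol is a knave.
Ivy is a knave.
Victor is a knight.
Henry is a knight.
Noah is a knight.

Verification:
- Carol (knave) says "Exactly 2 of us are knights" - this is FALSE (a lie) because there are 3 knights.
- Ivy (knave) says "Henry always lies" - this is FALSE (a lie) because Henry is a knight.
- Victor (knight) says "Henry is a knight" - this is TRUE because Henry is a knight.
- Henry (knight) says "Ivy is a knave" - this is TRUE because Ivy is a knave.
- Noah (knight) says "At least one of us is a knave" - this is TRUE because Carol and Ivy are knaves.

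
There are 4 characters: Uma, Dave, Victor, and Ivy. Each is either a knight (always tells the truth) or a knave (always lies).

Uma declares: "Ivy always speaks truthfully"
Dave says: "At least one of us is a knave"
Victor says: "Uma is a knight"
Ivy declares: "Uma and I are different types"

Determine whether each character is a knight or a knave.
Uma is a knave.
Dave is a knight.
Victor is a knave.
Ivy is a knave.

Verification:
- Uma (knave) says "Ivy always speaks truthfully" - this is FALSE (a lie) because Ivy is a knave.
- Dave (knight) says "At least one of us is a knave" - this is TRUE because Uma, Victor, and Ivy are knaves.
- Victor (knave) says "Uma is a knight" - this is FALSE (a lie) because Uma is a knave.
- Ivy (knave) says "Uma and I are different types" - this is FALSE (a lie) because Ivy is a knave and Uma is a knave.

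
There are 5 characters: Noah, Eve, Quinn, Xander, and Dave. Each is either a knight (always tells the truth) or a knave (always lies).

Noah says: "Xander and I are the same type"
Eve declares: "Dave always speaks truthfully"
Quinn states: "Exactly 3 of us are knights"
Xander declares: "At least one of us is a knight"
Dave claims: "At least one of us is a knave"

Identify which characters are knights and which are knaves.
Noah is a knight.
Eve is a knight.
Quinn is a knave.
Xander is a knight.
Dave is a knight.

Verification:
- Noah (knight) says "Xander and I are the same type" - this is TRUE because Noah is a knight and Xander is a knight.
- Eve (knight) says "Dave always speaks truthfully" - this is TRUE because Dave is a knight.
- Quinn (knave) says "Exactly 3 of us are knights" - this is FALSE (a lie) because there are 4 knights.
- Xander (knight) says "At least one of us is a knight" - this is TRUE because Noah, Eve, Xander, and Dave are knights.
- Dave (knight) says "At least one of us is a knave" - this is TRUE because Quinn is a knave.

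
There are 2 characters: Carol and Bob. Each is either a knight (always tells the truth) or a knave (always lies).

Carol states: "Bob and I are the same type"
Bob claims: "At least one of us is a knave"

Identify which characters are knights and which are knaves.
Carol is a knave.
Bob is a knight.

Verification:
- Carol (knave) says "Bob and I are the same type" - this is FALSE (a lie) because Carol is a knave and Bob is a knight.
- Bob (knight) says "At least one of us is a knave" - this is TRUE because Carol is a knave.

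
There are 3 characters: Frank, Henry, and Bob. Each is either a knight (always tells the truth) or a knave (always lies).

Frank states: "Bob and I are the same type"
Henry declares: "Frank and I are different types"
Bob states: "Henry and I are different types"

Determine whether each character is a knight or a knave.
Frank is a knave.
Henry is a knave.
Bob is a knight.

Verification:
- Frank (knave) says "Bob and I are the same type" - this is FALSE (a lie) because Frank is a knave and Bob is a knight.
- Henry (knave) says "Frank and I are different types" - this is FALSE (a lie) because Henry is a knave and Frank is a knave.
- Bob (knight) says "Henry and I are different types" - this is TRUE because Bob is a knight and Henry is a knave.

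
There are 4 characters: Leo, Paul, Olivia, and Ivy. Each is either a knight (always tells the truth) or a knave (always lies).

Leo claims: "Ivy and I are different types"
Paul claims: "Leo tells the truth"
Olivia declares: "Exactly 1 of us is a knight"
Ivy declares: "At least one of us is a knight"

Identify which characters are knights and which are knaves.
Leo is a knave.
Paul is a knave.
Olivia is a knave.
Ivy is a knave.

Verification:
- Leo (knave) says "Ivy and I are different types" - this is FALSE (a lie) because Leo is a knave and Ivy is a knave.
- Paul (knave) says "Leo tells the truth" - this is FALSE (a lie) because Leo is a knave.
- Olivia (knave) says "Exactly 1 of us is a knight" - this is FALSE (a lie) because there are 0 knights.
- Ivy (knave) says "At least one of us is a knight" - this is FALSE (a lie) because no one is a knight.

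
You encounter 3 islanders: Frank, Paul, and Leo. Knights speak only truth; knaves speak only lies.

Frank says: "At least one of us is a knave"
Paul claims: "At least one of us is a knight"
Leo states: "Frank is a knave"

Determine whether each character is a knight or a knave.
Frank is a knight.
Paul is a knight.
Leo is a knave.

Verification:
- Frank (knight) says "At least one of us is a knave" - this is TRUE because Leo is a knave.
- Paul (knight) says "At least one of us is a knight" - this is TRUE because Frank and Paul are knights.
- Leo (knave) says "Frank is a knave" - this is FALSE (a lie) because Frank is a knight.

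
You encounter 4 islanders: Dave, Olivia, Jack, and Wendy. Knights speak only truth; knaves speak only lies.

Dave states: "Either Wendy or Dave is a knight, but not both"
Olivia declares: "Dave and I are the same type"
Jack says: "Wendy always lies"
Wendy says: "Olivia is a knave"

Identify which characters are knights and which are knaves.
Dave is a knight.
Olivia is a knight.
Jack is a knight.
Wendy is a knave.

Verification:
- Dave (knight) says "Either Wendy or Dave is a knight, but not both" - this is TRUE because Wendy is a knave and Dave is a knight.
- Olivia (knight) says "Dave and I are the same type" - this is TRUE because Olivia is a knight and Dave is a knight.
- Jack (knight) says "Wendy always lies" - this is TRUE because Wendy is a knave.
- Wendy (knave) says "Olivia is a knave" - this is FALSE (a lie) because Olivia is a knight.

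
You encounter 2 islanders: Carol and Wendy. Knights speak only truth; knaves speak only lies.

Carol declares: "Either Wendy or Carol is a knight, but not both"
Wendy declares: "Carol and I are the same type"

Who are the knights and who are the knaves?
Carol is a knight.
Wendy is a knave.

Verification:
- Carol (knight) says "Either Wendy or Carol is a knight, but not both" - this is TRUE because Wendy is a knave and Carol is a knight.
- Wendy (knave) says "Carol and I are the same type" - this is FALSE (a lie) because Wendy is a knave and Carol is a knight.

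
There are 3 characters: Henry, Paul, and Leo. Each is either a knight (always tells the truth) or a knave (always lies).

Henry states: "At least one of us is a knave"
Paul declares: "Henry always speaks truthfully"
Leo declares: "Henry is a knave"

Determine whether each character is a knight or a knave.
Henry is a knight.
Paul is a knight.
Leo is a knave.

Verification:
- Henry (knight) says "At least one of us is a knave" - this is TRUE because Leo is a knave.
- Paul (knight) says "Henry always speaks truthfully" - this is TRUE because Henry is a knight.
- Leo (knave) says "Henry is a knave" - this is FALSE (a lie) because Henry is a knight.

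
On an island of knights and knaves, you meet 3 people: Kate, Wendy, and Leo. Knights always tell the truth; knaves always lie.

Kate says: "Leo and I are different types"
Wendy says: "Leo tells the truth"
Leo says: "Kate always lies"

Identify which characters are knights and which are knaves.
Kate is a knight.
Wendy is a knave.
Leo is a knave.

Verification:
- Kate (knight) says "Leo and I are different types" - this is TRUE because Kate is a knight and Leo is a knave.
- Wendy (knave) says "Leo tells the truth" - this is FALSE (a lie) because Leo is a knave.
- Leo (knave) says "Kate always lies" - this is FALSE (a lie) because Kate is a knight.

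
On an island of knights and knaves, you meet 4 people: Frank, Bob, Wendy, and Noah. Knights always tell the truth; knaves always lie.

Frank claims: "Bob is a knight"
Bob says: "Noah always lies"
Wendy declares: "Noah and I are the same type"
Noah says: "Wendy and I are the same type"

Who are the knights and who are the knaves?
Frank is a knave.
Bob is a knave.
Wendy is a knight.
Noah is a knight.

Verification:
- Frank (knave) says "Bob is a knight" - this is FALSE (a lie) because Bob is a knave.
- Bob (knave) says "Noah always lies" - this is FALSE (a lie) because Noah is a knight.
- Wendy (knight) says "Noah and I are the same type" - this is TRUE because Wendy is a knight and Noah is a knight.
- Noah (knight) says "Wendy and I are the same type" - this is TRUE because Noah is a knight and Wendy is a knight.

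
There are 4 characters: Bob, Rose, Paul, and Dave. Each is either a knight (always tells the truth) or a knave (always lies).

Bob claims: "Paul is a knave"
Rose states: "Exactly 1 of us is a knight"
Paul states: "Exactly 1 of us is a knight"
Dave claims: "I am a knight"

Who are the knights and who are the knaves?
Bob is a knight.
Rose is a knave.
Paul is a knave.
Dave is a knight.

Verification:
- Bob (knight) says "Paul is a knave" - this is TRUE because Paul is a knave.
- Rose (knave) says "Exactly 1 of us is a knight" - this is FALSE (a lie) because there are 2 knights.
- Paul (knave) says "Exactly 1 of us is a knight" - this is FALSE (a lie) because there are 2 knights.
- Dave (knight) says "I am a knight" - this is TRUE because Dave is a knight.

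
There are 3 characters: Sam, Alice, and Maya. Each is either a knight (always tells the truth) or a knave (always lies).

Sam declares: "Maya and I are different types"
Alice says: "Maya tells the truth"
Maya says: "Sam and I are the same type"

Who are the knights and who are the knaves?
Sam is a knight.
Alice is a knave.
Maya is a knave.

Verification:
- Sam (knight) says "Maya and I are different types" - this is TRUE because Sam is a knight and Maya is a knave.
- Alice (knave) says "Maya tells the truth" - this is FALSE (a lie) because Maya is a knave.
- Maya (knave) says "Sam and I are the same type" - this is FALSE (a lie) because Maya is a knave and Sam is a knight.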